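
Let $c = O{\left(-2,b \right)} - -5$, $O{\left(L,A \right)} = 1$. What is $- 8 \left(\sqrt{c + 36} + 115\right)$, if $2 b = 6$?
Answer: $-920 - 8 \sqrt{42} \approx -971.85$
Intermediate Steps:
$b = 3$ ($b = \frac{1}{2} \cdot 6 = 3$)
$c = 6$ ($c = 1 - -5 = 1 + 5 = 6$)
$- 8 \left(\sqrt{c + 36} + 115\right) = - 8 \left(\sqrt{6 + 36} + 115\right) = - 8 \left(\sqrt{42} + 115\right) = - 8 \left(115 + \sqrt{42}\right) = -920 - 8 \sqrt{42}$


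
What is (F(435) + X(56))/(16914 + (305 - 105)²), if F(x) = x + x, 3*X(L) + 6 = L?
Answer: 1330/85371 ≈ 0.015579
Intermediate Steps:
X(L) = -2 + L/3
F(x) = 2*x
(F(435) + X(56))/(16914 + (305 - 105)²) = (2*435 + (-2 + (⅓)*56))/(16914 + (305 - 105)²) = (870 + (-2 + 56/3))/(16914 + 200²) = (870 + 50/3)/(16914 + 40000) = (2660/3)/56914 = (2660/3)*(1/56914) = 1330/85371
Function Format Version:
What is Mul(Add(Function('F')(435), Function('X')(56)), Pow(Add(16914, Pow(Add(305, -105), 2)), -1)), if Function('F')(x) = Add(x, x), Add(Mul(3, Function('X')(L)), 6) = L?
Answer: Rational(1330, 85371) ≈ 0.015579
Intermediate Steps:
Function('X')(L) = Add(-2, Mul(Rational(1, 3), L))
Function('F')(x) = Mul(2, x)
Mul(Add(Function('F')(435), Function('X')(56)), Pow(Add(16914, Pow(Add(305, -105), 2)), -1)) = Mul(Add(Mul(2, 435), Add(-2, Mul(Rational(1, 3), 56))), Pow(Add(16914, Pow(Add(305, -105), 2)), -1)) = Mul(Add(870, Add(-2, Rational(56, 3))), Pow(Add(16914, Pow(200, 2)), -1)) = Mul(Add(870, Rational(50, 3)), Pow(Add(16914, 40000), -1)) = Mul(Rational(2660, 3), Pow(56914, -1)) = Mul(Rational(2660, 3), Rational(1, 56914)) = Rational(1330, 85371)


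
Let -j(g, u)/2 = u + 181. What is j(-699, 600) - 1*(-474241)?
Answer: 472679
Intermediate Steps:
j(g, u) = -362 - 2*u (j(g, u) = -2*(u + 181) = -2*(181 + u) = -362 - 2*u)
j(-699, 600) - 1*(-474241) = (-362 - 2*600) - 1*(-474241) = (-362 - 1200) + 474241 = -1562 + 474241 = 472679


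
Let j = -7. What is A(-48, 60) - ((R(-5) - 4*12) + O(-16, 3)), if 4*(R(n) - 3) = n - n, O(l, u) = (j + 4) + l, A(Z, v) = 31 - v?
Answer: 35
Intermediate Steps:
O(l, u) = -3 + l (O(l, u) = (-7 + 4) + l = -3 + l)
R(n) = 3 (R(n) = 3 + (n - n)/4 = 3 + (¼)*0 = 3 + 0 = 3)
A(-48, 60) - ((R(-5) - 4*12) + O(-16, 3)) = (31 - 1*60) - ((3 - 4*12) + (-3 - 16)) = (31 - 60) - ((3 - 48) - 19) = -29 - (-45 - 19) = -29 - 1*(-64) = -29 + 64 = 35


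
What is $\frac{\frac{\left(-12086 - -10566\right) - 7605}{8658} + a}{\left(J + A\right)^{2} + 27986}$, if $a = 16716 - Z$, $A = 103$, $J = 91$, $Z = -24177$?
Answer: $\frac{354042469}{568155276} \approx 0.62314$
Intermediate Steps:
$a = 40893$ ($a = 16716 - -24177 = 16716 + 24177 = 40893$)
$\frac{\frac{\left(-12086 - -10566\right) - 7605}{8658} + a}{\left(J + A\right)^{2} + 27986} = \frac{\frac{\left(-12086 - -10566\right) - 7605}{8658} + 40893}{\left(91 + 103\right)^{2} + 27986} = \frac{\left(\left(-12086 + 10566\right) - 7605\right) \frac{1}{8658} + 40893}{194^{2} + 27986} = \frac{\left(-1520 - 7605\right) \frac{1}{8658} + 40893}{37636 + 27986} = \frac{\left(-9125\right) \frac{1}{8658} + 40893}{65622} = \left(- \frac{9125}{8658} + 40893\right) \frac{1}{65622} = \frac{354042469}{8658} \cdot \frac{1}{65622} = \frac{354042469}{568155276}$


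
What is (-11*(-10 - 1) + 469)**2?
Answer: 348100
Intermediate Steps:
(-11*(-10 - 1) + 469)**2 = (-11*(-11) + 469)**2 = (121 + 469)**2 = 590**2 = 348100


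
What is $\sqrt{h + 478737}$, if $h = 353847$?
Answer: $2 \sqrt{208146} \approx 912.46$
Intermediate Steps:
$\sqrt{h + 478737} = \sqrt{353847 + 478737} = \sqrt{832584} = 2 \sqrt{208146}$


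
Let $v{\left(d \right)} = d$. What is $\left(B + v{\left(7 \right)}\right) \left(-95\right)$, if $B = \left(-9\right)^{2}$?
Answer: $-8360$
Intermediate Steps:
$B = 81$
$\left(B + v{\left(7 \right)}\right) \left(-95\right) = \left(81 + 7\right) \left(-95\right) = 88 \left(-95\right) = -8360$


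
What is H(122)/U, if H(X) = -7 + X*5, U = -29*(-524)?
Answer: 603/15196 ≈ 0.039681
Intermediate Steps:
U = 15196
H(X) = -7 + 5*X
H(122)/U = (-7 + 5*122)/15196 = (-7 + 610)*(1/15196) = 603*(1/15196) = 603/15196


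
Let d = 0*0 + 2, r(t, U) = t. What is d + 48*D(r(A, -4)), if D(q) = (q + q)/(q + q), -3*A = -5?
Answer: 50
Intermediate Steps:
A = 5/3 (A = -⅓*(-5) = 5/3 ≈ 1.6667)
D(q) = 1 (D(q) = (2*q)/((2*q)) = (2*q)*(1/(2*q)) = 1)
d = 2 (d = 0 + 2 = 2)
d + 48*D(r(A, -4)) = 2 + 48*1 = 2 + 48 = 50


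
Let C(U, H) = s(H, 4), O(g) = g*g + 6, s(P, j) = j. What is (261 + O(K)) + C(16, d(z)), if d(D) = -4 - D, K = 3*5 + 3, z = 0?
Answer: 595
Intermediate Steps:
K = 18 (K = 15 + 3 = 18)
O(g) = 6 + g**2 (O(g) = g**2 + 6 = 6 + g**2)
C(U, H) = 4
(261 + O(K)) + C(16, d(z)) = (261 + (6 + 18**2)) + 4 = (261 + (6 + 324)) + 4 = (261 + 330) + 4 = 591 + 4 = 595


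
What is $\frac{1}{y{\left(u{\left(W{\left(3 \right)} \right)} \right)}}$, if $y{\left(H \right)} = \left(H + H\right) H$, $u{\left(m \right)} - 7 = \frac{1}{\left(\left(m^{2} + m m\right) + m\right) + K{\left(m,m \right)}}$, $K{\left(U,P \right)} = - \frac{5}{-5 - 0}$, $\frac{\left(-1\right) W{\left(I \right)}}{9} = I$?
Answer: $\frac{1025312}{100500625} \approx 0.010202$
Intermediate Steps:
$W{\left(I \right)} = - 9 I$
$K{\left(U,P \right)} = 1$ ($K{\left(U,P \right)} = - \frac{5}{-5 + 0} = - \frac{5}{-5} = \left(-5\right) \left(- \frac{1}{5}\right) = 1$)
$u{\left(m \right)} = 7 + \frac{1}{1 + m + 2 m^{2}}$ ($u{\left(m \right)} = 7 + \frac{1}{\left(\left(m^{2} + m m\right) + m\right) + 1} = 7 + \frac{1}{\left(\left(m^{2} + m^{2}\right) + m\right) + 1} = 7 + \frac{1}{\left(2 m^{2} + m\right) + 1} = 7 + \frac{1}{\left(m + 2 m^{2}\right) + 1} = 7 + \frac{1}{1 + m + 2 m^{2}}$)
$y{\left(H \right)} = 2 H^{2}$ ($y{\left(H \right)} = 2 H H = 2 H^{2}$)
$\frac{1}{y{\left(u{\left(W{\left(3 \right)} \right)} \right)}} = \frac{1}{2 \left(\frac{8 + 7 \left(\left(-9\right) 3\right) + 14 \left(\left(-9\right) 3\right)^{2}}{1 - 27 + 2 \left(\left(-9\right) 3\right)^{2}}\right)^{2}} = \frac{1}{2 \left(\frac{8 + 7 \left(-27\right) + 14 \left(-27\right)^{2}}{1 - 27 + 2 \left(-27\right)^{2}}\right)^{2}} = \frac{1}{2 \left(\frac{8 - 189 + 14 \cdot 729}{1 - 27 + 2 \cdot 729}\right)^{2}} = \frac{1}{2 \left(\frac{8 - 189 + 10206}{1 - 27 + 1458}\right)^{2}} = \frac{1}{2 \left(\frac{1}{1432} \cdot 10025\right)^{2}} = \frac{1}{2 \left(\frac{10025}{1432}\right)^{2}} = \frac{1}{2 \cdot \frac{100500625}{2050624}} = \frac{1}{\frac{100500625}{1025312}} = \frac{1025312}{100500625}$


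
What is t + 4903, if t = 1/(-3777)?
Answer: 18518630/3777 ≈ 4903.0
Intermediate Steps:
t = -1/3777 ≈ -0.00026476
t + 4903 = -1/3777 + 4903 = 18518630/3777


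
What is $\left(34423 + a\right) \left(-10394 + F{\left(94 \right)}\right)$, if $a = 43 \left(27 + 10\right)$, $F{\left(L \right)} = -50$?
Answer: $-376130216$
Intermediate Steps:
$a = 1591$ ($a = 43 \cdot 37 = 1591$)
$\left(34423 + a\right) \left(-10394 + F{\left(94 \right)}\right) = \left(34423 + 1591\right) \left(-10394 - 50\right) = 36014 \left(-10444\right) = -376130216$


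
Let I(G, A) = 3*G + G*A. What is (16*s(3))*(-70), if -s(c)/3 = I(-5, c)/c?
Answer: -33600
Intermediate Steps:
I(G, A) = 3*G + A*G
s(c) = -3*(-15 - 5*c)/c (s(c) = -3*(-5*(3 + c))/c = -3*(-15 - 5*c)/c)
(16*s(3))*(-70) = (16*(15 + 45/3))*(-70) = (16*(15 + 45*(⅓)))*(-70) = (16*(15 + 15))*(-70) = (16*30)*(-70) = 480*(-70) = -33600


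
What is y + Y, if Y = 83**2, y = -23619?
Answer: -16730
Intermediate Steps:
Y = 6889
y + Y = -23619 + 6889 = -16730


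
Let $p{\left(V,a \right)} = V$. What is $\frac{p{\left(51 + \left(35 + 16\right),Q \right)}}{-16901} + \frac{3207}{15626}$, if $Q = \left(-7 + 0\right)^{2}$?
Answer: $\frac{52607655}{264095026} \approx 0.1992$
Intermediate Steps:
$Q = 49$ ($Q = \left(-7\right)^{2} = 49$)
$\frac{p{\left(51 + \left(35 + 16\right),Q \right)}}{-16901} + \frac{3207}{15626} = \frac{51 + \left(35 + 16\right)}{-16901} + \frac{3207}{15626} = \left(51 + 51\right) \left(- \frac{1}{16901}\right) + 3207 \cdot \frac{1}{15626} = 102 \left(- \frac{1}{16901}\right) + \frac{3207}{15626} = - \frac{102}{16901} + \frac{3207}{15626} = \frac{52607655}{264095026}$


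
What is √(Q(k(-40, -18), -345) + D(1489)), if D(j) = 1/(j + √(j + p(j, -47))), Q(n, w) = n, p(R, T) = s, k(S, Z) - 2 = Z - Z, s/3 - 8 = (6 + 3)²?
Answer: √(2979 + 4*√439)/√(1489 + 2*√439) ≈ 1.4144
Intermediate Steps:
s = 267 (s = 24 + 3*(6 + 3)² = 24 + 3*9² = 24 + 3*81 = 24 + 243 = 267)
k(S, Z) = 2 (k(S, Z) = 2 + (Z - Z) = 2 + 0 = 2)
p(R, T) = 267
D(j) = 1/(j + √(267 + j)) (D(j) = 1/(j + √(j + 267)) = 1/(j + √(267 + j)))
√(Q(k(-40, -18), -345) + D(1489)) = √(2 + 1/(1489 + √(267 + 1489))) = √(2 + 1/(1489 + √1756)) = √(2 + 1/(1489 + 2*√439))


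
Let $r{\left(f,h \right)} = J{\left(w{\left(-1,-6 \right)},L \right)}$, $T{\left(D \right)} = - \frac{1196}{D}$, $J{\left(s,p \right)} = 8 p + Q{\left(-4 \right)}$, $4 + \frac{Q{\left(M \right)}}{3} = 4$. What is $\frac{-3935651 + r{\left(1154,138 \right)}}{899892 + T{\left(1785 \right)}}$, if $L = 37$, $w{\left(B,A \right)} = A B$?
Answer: $- \frac{7024608675}{1606306024} \approx -4.3731$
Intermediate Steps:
$Q{\left(M \right)} = 0$ ($Q{\left(M \right)} = -12 + 3 \cdot 4 = -12 + 12 = 0$)
$J{\left(s,p \right)} = 8 p$ ($J{\left(s,p \right)} = 8 p + 0 = 8 p$)
$r{\left(f,h \right)} = 296$ ($r{\left(f,h \right)} = 8 \cdot 37 = 296$)
$\frac{-3935651 + r{\left(1154,138 \right)}}{899892 + T{\left(1785 \right)}} = \frac{-3935651 + 296}{899892 - \frac{1196}{1785}} = - \frac{3935355}{899892 - \frac{1196}{1785}} = - \frac{3935355}{\frac{1606306024}{1785}} = \left(-3935355\right) \frac{1785}{1606306024} = - \frac{7024608675}{1606306024}$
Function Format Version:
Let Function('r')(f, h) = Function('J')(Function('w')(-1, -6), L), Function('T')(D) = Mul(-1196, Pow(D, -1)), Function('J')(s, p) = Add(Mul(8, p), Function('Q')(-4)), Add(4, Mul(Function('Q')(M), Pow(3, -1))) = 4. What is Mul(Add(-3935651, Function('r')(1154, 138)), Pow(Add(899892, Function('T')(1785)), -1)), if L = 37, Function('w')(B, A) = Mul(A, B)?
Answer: Rational(-7024608675, 1606306024) ≈ -4.3731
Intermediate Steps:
Function('Q')(M) = 0 (Function('Q')(M) = Add(-12, Mul(3, 4)) = Add(-12, 12) = 0)
Function('J')(s, p) = Mul(8, p) (Function('J')(s, p) = Add(Mul(8, p), 0) = Mul(8, p))
Function('r')(f, h) = 296 (Function('r')(f, h) = Mul(8, 37) = 296)
Mul(Add(-3935651, Function('r')(1154, 138)), Pow(Add(899892, Function('T')(1785)), -1)) = Mul(Add(-3935651, 296), Pow(Add(899892, Mul(-1196, Pow(1785, -1))), -1)) = Mul(-3935355, Pow(Add(899892, Mul(-1196, Rational(1, 1785))), -1)) = Mul(-3935355, Pow(Add(899892, Rational(-1196, 1785)), -1)) = Mul(-3935355, Pow(Rational(1606306024, 1785), -1)) = Mul(-3935355, Rational(1785, 1606306024)) = Rational(-7024608675, 1606306024)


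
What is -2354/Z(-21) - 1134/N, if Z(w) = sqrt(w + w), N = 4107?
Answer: -378/1369 + 1177*I*sqrt(42)/21 ≈ -0.27611 + 363.23*I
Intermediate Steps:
Z(w) = sqrt(2)*sqrt(w) (Z(w) = sqrt(2*w) = sqrt(2)*sqrt(w))
-2354/Z(-21) - 1134/N = -2354*(-I*sqrt(42)/42) - 1134/4107 = -2354*(-I*sqrt(42)/42) - 1134*1/4107 = -2354*(-I*sqrt(42)/42) - 378/1369 = -(-1177)*I*sqrt(42)/21 - 378/1369 = 1177*I*sqrt(42)/21 - 378/1369 = -378/1369 + 1177*I*sqrt(42)/21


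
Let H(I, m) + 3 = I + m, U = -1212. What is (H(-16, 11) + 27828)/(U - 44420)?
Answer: -6955/11408 ≈ -0.60966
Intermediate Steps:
H(I, m) = -3 + I + m (H(I, m) = -3 + (I + m) = -3 + I + m)
(H(-16, 11) + 27828)/(U - 44420) = ((-3 - 16 + 11) + 27828)/(-1212 - 44420) = (-8 + 27828)/(-45632) = 27820*(-1/45632) = -6955/11408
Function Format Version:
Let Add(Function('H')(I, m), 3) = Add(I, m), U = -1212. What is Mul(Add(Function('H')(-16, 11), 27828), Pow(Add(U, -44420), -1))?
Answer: Rational(-6955, 11408) ≈ -0.60966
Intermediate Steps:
Function('H')(I, m) = Add(-3, I, m) (Function('H')(I, m) = Add(-3, Add(I, m)) = Add(-3, I, m))
Mul(Add(Function('H')(-16, 11), 27828), Pow(Add(U, -44420), -1)) = Mul(Add(Add(-3, -16, 11), 27828), Pow(Add(-1212, -44420), -1)) = Mul(Add(-8, 27828), Pow(-45632, -1)) = Mul(27820, Rational(-1, 45632)) = Rational(-6955, 11408)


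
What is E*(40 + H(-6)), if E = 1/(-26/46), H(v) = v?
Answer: -782/13 ≈ -60.154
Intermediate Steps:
E = -23/13 (E = 1/(-26*1/46) = 1/(-13/23) = -23/13 ≈ -1.7692)
E*(40 + H(-6)) = -23*(40 - 6)/13 = -23/13*34 = -782/13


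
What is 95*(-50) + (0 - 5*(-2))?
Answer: -4740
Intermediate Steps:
95*(-50) + (0 - 5*(-2)) = -4750 + (0 + 10) = -4750 + 10 = -4740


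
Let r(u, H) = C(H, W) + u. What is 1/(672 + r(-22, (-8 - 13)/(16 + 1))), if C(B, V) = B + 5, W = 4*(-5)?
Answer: 17/11114 ≈ 0.0015296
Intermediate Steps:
W = -20
C(B, V) = 5 + B
r(u, H) = 5 + H + u (r(u, H) = (5 + H) + u = 5 + H + u)
1/(672 + r(-22, (-8 - 13)/(16 + 1))) = 1/(672 + (5 + (-8 - 13)/(16 + 1) - 22)) = 1/(672 + (5 - 21/17 - 22)) = 1/(672 - 310/17) = 1/(11114/17) = 17/11114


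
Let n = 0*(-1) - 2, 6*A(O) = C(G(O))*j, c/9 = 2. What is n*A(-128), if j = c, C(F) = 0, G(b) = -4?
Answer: 0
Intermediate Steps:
c = 18 (c = 9*2 = 18)
j = 18
A(O) = 0 (A(O) = (0*18)/6 = (⅙)*0 = 0)
n = -2 (n = 0 - 2 = -2)
n*A(-128) = -2*0 = 0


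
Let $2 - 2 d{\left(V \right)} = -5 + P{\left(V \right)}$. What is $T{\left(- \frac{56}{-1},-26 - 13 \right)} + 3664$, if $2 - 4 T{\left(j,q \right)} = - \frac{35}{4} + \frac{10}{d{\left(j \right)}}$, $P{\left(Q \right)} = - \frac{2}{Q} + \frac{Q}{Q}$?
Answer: $\frac{9912483}{2704} \approx 3665.9$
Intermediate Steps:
$P{\left(Q \right)} = 1 - \frac{2}{Q}$ ($P{\left(Q \right)} = - \frac{2}{Q} + 1 = 1 - \frac{2}{Q}$)
$d{\left(V \right)} = \frac{7}{2} - \frac{-2 + V}{2 V}$ ($d{\left(V \right)} = 1 - \frac{-5 + \frac{-2 + V}{V}}{2} = 1 + \left(\frac{5}{2} - \frac{-2 + V}{2 V}\right) = \frac{7}{2} - \frac{-2 + V}{2 V}$)
$T{\left(j,q \right)} = \frac{43}{16} - \frac{5}{2 \left(3 + \frac{1}{j}\right)}$ ($T{\left(j,q \right)} = \frac{1}{2} - \frac{- \frac{35}{4} + \frac{10}{3 + \frac{1}{j}}}{4} = \frac{1}{2} + \left(\frac{35}{16} - \frac{5}{2 \left(3 + \frac{1}{j}\right)}\right) = \frac{43}{16} - \frac{5}{2 \left(3 + \frac{1}{j}\right)}$)
$T{\left(- \frac{56}{-1},-26 - 13 \right)} + 3664 = \frac{43 + 89 \left(- \frac{56}{-1}\right)}{16 \left(1 + 3 \left(- \frac{56}{-1}\right)\right)} + 3664 = \frac{43 + 89 \left(\left(-56\right) \left(-1\right)\right)}{16 \left(1 + 3 \left(\left(-56\right) \left(-1\right)\right)\right)} + 3664 = \frac{43 + 89 \cdot 56}{16 \left(1 + 3 \cdot 56\right)} + 3664 = \frac{43 + 4984}{16 \left(1 + 168\right)} + 3664 = \frac{1}{16} \cdot \frac{1}{169} \cdot 5027 + 3664 = \frac{5027}{2704} + 3664 = \frac{9912483}{2704}$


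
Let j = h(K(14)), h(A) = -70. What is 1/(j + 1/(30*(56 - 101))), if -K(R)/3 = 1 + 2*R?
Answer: -1350/94501 ≈ -0.014286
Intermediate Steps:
K(R) = -3 - 6*R (K(R) = -3*(1 + 2*R) = -3 - 6*R)
j = -70
1/(j + 1/(30*(56 - 101))) = 1/(-70 + 1/(30*(56 - 101))) = 1/(-70 + 1/(30*(-45))) = 1/(-70 + 1/(-1350)) = 1/(-70 - 1/1350) = 1/(-94501/1350) = -1350/94501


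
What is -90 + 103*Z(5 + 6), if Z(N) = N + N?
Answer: 2176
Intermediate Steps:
Z(N) = 2*N
-90 + 103*Z(5 + 6) = -90 + 103*(2*(5 + 6)) = -90 + 103*(2*11) = -90 + 103*22 = -90 + 2266 = 2176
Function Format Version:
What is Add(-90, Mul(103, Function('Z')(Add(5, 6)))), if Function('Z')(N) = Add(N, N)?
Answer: 2176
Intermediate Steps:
Function('Z')(N) = Mul(2, N)
Add(-90, Mul(103, Function('Z')(Add(5, 6)))) = Add(-90, Mul(103, Mul(2, Add(5, 6)))) = Add(-90, Mul(103, Mul(2, 11))) = Add(-90, Mul(103, 22)) = Add(-90, 2266) = 2176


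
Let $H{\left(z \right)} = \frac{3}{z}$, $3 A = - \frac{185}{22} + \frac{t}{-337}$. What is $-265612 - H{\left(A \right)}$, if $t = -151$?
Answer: $- \frac{15677150350}{59023} \approx -2.6561 \cdot 10^{5}$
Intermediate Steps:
$A = - \frac{59023}{22242}$ ($A = \frac{- \frac{185}{22} - \frac{151}{-337}}{3} = \frac{\left(-185\right) \frac{1}{22} - - \frac{151}{337}}{3} = \frac{- \frac{185}{22} + \frac{151}{337}}{3} = \frac{1}{3} \left(- \frac{59023}{7414}\right) = - \frac{59023}{22242} \approx -2.6537$)
$-265612 - H{\left(A \right)} = -265612 - \frac{3}{- \frac{59023}{22242}} = -265612 - 3 \left(- \frac{22242}{59023}\right) = -265612 - - \frac{66726}{59023} = -265612 + \frac{66726}{59023} = - \frac{15677150350}{59023}$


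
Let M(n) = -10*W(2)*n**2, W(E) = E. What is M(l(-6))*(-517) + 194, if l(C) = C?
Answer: 372434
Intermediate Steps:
M(n) = -20*n**2
M(l(-6))*(-517) + 194 = -20*(-6)**2*(-517) + 194 = -20*36*(-517) + 194 = -720*(-517) + 194 = 372240 + 194 = 372434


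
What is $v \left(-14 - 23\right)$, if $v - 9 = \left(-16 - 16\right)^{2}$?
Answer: $-38221$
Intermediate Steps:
$v = 1033$ ($v = 9 + \left(-16 - 16\right)^{2} = 9 + \left(-32\right)^{2} = 9 + 1024 = 1033$)
$v \left(-14 - 23\right) = 1033 \left(-14 - 23\right) = 1033 \left(-37\right) = -38221$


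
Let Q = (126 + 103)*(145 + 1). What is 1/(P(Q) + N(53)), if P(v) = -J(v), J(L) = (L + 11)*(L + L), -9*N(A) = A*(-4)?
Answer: -9/20127602128 ≈ -4.4715e-10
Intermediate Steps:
N(A) = 4*A/9 (N(A) = -A*(-4)/9 = -(-4)*A/9 = 4*A/9)
J(L) = 2*L*(11 + L) (J(L) = (11 + L)*(2*L) = 2*L*(11 + L))
Q = 33434 (Q = 229*146 = 33434)
P(v) = -2*v*(11 + v)
1/(P(Q) + N(53)) = 1/(-2*33434*(11 + 33434) + (4/9)*53) = 1/(-2*33434*33445 + 212/9) = 1/(-2236400260 + 212/9) = 1/(-20127602128/9) = -9/20127602128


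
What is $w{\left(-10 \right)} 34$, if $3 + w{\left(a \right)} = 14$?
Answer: $374$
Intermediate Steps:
$w{\left(a \right)} = 11$ ($w{\left(a \right)} = -3 + 14 = 11$)
$w{\left(-10 \right)} 34 = 11 \cdot 34 = 374$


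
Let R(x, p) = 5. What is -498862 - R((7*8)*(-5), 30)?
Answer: -498867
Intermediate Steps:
-498862 - R((7*8)*(-5), 30) = -498862 - 1*5 = -498862 - 5 = -498867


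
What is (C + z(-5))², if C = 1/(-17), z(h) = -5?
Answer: 7396/289 ≈ 25.592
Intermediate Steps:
C = -1/17 ≈ -0.058824
(C + z(-5))² = (-1/17 - 5)² = (-86/17)² = 7396/289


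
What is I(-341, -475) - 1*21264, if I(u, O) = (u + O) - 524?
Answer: -22604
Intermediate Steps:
I(u, O) = -524 + O + u (I(u, O) = (O + u) - 524 = -524 + O + u)
I(-341, -475) - 1*21264 = (-524 - 475 - 341) - 1*21264 = -1340 - 21264 = -22604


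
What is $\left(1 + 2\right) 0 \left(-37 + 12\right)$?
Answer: $0$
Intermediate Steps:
$\left(1 + 2\right) 0 \left(-37 + 12\right) = 3 \cdot 0 \left(-25\right) = 0 \left(-25\right) = 0$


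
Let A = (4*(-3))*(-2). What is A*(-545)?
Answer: -13080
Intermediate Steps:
A = 24 (A = -12*(-2) = 24)
A*(-545) = 24*(-545) = -13080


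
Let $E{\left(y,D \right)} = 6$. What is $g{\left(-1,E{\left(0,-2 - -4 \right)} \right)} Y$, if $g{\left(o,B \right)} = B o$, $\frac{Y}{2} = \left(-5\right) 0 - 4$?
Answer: $48$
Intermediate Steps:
$Y = -8$ ($Y = 2 \left(\left(-5\right) 0 - 4\right) = 2 \left(0 - 4\right) = 2 \left(-4\right) = -8$)
$g{\left(-1,E{\left(0,-2 - -4 \right)} \right)} Y = 6 \left(-1\right) \left(-8\right) = \left(-6\right) \left(-8\right) = 48$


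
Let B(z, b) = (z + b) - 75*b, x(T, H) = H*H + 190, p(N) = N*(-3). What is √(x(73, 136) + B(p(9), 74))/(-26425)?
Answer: -√13183/26425 ≈ -0.0043450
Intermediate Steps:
p(N) = -3*N
x(T, H) = 190 + H² (x(T, H) = H² + 190 = 190 + H²)
B(z, b) = z - 74*b (B(z, b) = (b + z) - 75*b = z - 74*b)
√(x(73, 136) + B(p(9), 74))/(-26425) = √((190 + 136²) + (-3*9 - 74*74))/(-26425) = √((190 + 18496) + (-27 - 5476))*(-1/26425) = √(18686 - 5503)*(-1/26425) = √13183*(-1/26425) = -√13183/26425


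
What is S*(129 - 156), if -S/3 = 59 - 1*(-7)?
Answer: 5346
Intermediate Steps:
S = -198 (S = -3*(59 - 1*(-7)) = -3*(59 + 7) = -3*66 = -198)
S*(129 - 156) = -198*(129 - 156) = -198*(-27) = 5346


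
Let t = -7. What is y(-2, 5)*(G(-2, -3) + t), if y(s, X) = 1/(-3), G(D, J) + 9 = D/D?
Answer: 5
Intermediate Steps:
G(D, J) = -8 (G(D, J) = -9 + D/D = -9 + 1 = -8)
y(s, X) = -⅓
y(-2, 5)*(G(-2, -3) + t) = -(-8 - 7)/3 = -⅓*(-15) = 5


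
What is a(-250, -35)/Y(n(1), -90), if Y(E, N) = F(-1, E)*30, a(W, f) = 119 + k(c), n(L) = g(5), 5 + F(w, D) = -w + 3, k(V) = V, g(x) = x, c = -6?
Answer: -113/30 ≈ -3.7667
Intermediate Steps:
F(w, D) = -2 - w (F(w, D) = -5 + (-w + 3) = -5 + (3 - w) = -2 - w)
n(L) = 5
a(W, f) = 113 (a(W, f) = 119 - 6 = 113)
Y(E, N) = -30 (Y(E, N) = (-2 - 1*(-1))*30 = (-2 + 1)*30 = -1*30 = -30)
a(-250, -35)/Y(n(1), -90) = 113/(-30) = 113*(-1/30) = -113/30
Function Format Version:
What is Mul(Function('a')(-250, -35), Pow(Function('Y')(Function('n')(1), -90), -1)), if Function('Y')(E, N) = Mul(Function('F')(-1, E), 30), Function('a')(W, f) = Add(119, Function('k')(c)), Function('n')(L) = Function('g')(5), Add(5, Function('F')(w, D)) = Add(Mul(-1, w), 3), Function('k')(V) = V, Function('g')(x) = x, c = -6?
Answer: Rational(-113, 30) ≈ -3.7667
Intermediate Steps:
Function('F')(w, D) = Add(-2, Mul(-1, w)) (Function('F')(w, D) = Add(-5, Add(Mul(-1, w), 3)) = Add(-5, Add(3, Mul(-1, w))) = Add(-2, Mul(-1, w)))
Function('n')(L) = 5
Function('a')(W, f) = 113 (Function('a')(W, f) = Add(119, -6) = 113)
Function('Y')(E, N) = -30 (Function('Y')(E, N) = Mul(Add(-2, Mul(-1, -1)), 30) = Mul(Add(-2, 1), 30) = Mul(-1, 30) = -30)
Mul(Function('a')(-250, -35), Pow(Function('Y')(Function('n')(1), -90), -1)) = Mul(113, Pow(-30, -1)) = Mul(113, Rational(-1, 30)) = Rational(-113, 30)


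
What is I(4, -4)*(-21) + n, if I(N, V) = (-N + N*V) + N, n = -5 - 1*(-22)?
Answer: 353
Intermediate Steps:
n = 17 (n = -5 + 22 = 17)
I(N, V) = N*V
I(4, -4)*(-21) + n = (4*(-4))*(-21) + 17 = -16*(-21) + 17 = 336 + 17 = 353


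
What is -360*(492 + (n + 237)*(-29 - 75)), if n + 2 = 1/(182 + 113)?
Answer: 508663008/59 ≈ 8.6214e+6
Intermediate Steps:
n = -589/295 (n = -2 + 1/(182 + 113) = -2 + 1/295 = -589/295 ≈ -1.9966)
-360*(492 + (n + 237)*(-29 - 75)) = -360*(492 + (-589/295 + 237)*(-29 - 75)) = -360*(492 + (69326/295)*(-104)) = -360*(492 - 7209904/295) = -360*(-7064764/295) = 508663008/59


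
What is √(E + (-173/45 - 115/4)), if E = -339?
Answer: I*√334435/30 ≈ 19.277*I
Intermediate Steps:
√(E + (-173/45 - 115/4)) = √(-339 + (-173/45 - 115/4)) = √(-339 - 5867/180) = √(-66887/180) = I*√334435/30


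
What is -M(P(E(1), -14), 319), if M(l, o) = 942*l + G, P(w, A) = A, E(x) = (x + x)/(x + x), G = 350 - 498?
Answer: 13336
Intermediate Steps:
G = -148
E(x) = 1 (E(x) = (2*x)/((2*x)) = (2*x)*(1/(2*x)) = 1)
M(l, o) = -148 + 942*l (M(l, o) = 942*l - 148 = -148 + 942*l)
-M(P(E(1), -14), 319) = -(-148 + 942*(-14)) = -(-148 - 13188) = -1*(-13336) = 13336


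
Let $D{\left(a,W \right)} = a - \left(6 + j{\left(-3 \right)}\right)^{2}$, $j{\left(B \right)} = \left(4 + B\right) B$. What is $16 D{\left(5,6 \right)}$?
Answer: $-64$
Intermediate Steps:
$j{\left(B \right)} = B \left(4 + B\right)$
$D{\left(a,W \right)} = -9 + a$ ($D{\left(a,W \right)} = a - \left(6 - 3 \left(4 - 3\right)\right)^{2} = a - \left(6 - 3\right)^{2} = a - 3^{2} = a - 9 = -9 + a$)
$16 D{\left(5,6 \right)} = 16 \left(-9 + 5\right) = 16 \left(-4\right) = -64$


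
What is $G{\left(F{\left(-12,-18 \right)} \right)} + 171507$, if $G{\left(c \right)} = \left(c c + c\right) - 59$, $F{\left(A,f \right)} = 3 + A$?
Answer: $171520$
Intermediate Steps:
$G{\left(c \right)} = -59 + c + c^{2}$ ($G{\left(c \right)} = \left(c^{2} + c\right) - 59 = \left(c + c^{2}\right) - 59 = -59 + c + c^{2}$)
$G{\left(F{\left(-12,-18 \right)} \right)} + 171507 = \left(-59 + \left(3 - 12\right) + \left(3 - 12\right)^{2}\right) + 171507 = \left(-59 - 9 + \left(-9\right)^{2}\right) + 171507 = \left(-59 - 9 + 81\right) + 171507 = 13 + 171507 = 171520$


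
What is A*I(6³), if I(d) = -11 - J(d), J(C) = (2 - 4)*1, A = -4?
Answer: 36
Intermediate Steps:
J(C) = -2 (J(C) = -2*1 = -2)
I(d) = -9 (I(d) = -11 - 1*(-2) = -11 + 2 = -9)
A*I(6³) = -4*(-9) = 36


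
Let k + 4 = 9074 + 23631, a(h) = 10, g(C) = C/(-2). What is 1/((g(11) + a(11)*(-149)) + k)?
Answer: 2/62411 ≈ 3.2046e-5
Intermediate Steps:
g(C) = -C/2 (g(C) = C*(-1/2) = -C/2)
k = 32701 (k = -4 + (9074 + 23631) = -4 + 32705 = 32701)
1/((g(11) + a(11)*(-149)) + k) = 1/((-1/2*11 + 10*(-149)) + 32701) = 1/((-11/2 - 1490) + 32701) = 1/(-2991/2 + 32701) = 1/(62411/2) = 2/62411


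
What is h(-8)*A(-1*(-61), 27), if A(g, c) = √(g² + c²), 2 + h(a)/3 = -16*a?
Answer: 1890*√178 ≈ 25216.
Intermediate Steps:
h(a) = -6 - 48*a (h(a) = -6 + 3*(-16*a) = -6 - 48*a)
A(g, c) = √(c² + g²)
h(-8)*A(-1*(-61), 27) = (-6 - 48*(-8))*√(27² + (-1*(-61))²) = (-6 + 384)*√(729 + 61²) = 378*√(729 + 3721) = 378*√4450 = 378*(5*√178) = 1890*√178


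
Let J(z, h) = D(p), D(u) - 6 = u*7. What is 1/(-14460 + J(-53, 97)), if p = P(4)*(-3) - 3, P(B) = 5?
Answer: -1/14580 ≈ -6.8587e-5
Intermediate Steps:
p = -18 (p = 5*(-3) - 3 = -15 - 3 = -18)
D(u) = 6 + 7*u (D(u) = 6 + u*7 = 6 + 7*u)
J(z, h) = -120 (J(z, h) = 6 + 7*(-18) = 6 - 126 = -120)
1/(-14460 + J(-53, 97)) = 1/(-14460 - 120) = 1/(-14580) = -1/14580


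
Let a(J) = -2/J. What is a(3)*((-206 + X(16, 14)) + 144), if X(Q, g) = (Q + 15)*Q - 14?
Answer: -280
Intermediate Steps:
X(Q, g) = -14 + Q*(15 + Q) (X(Q, g) = (15 + Q)*Q - 14 = Q*(15 + Q) - 14 = -14 + Q*(15 + Q))
a(3)*((-206 + X(16, 14)) + 144) = (-2/3)*((-206 + (-14 + 16² + 15*16)) + 144) = (-2*⅓)*((-206 + (-14 + 256 + 240)) + 144) = -2*((-206 + 482) + 144)/3 = -2*(276 + 144)/3 = -⅔*420 = -280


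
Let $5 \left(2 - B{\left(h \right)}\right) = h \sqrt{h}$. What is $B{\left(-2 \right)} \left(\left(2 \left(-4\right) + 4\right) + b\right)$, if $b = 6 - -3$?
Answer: $10 + 2 i \sqrt{2} \approx 10.0 + 2.8284 i$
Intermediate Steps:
$B{\left(h \right)} = 2 - \frac{h^{\frac{3}{2}}}{5}$ ($B{\left(h \right)} = 2 - \frac{h \sqrt{h}}{5} = 2 - \frac{h^{\frac{3}{2}}}{5}$)
$b = 9$ ($b = 6 + 3 = 9$)
$B{\left(-2 \right)} \left(\left(2 \left(-4\right) + 4\right) + b\right) = \left(2 - \frac{\left(-2\right)^{\frac{3}{2}}}{5}\right) \left(\left(2 \left(-4\right) + 4\right) + 9\right) = \left(2 - \frac{\left(-2\right) i \sqrt{2}}{5}\right) \left(\left(-8 + 4\right) + 9\right) = \left(2 + \frac{2 i \sqrt{2}}{5}\right) \left(-4 + 9\right) = \left(2 + \frac{2 i \sqrt{2}}{5}\right) 5 = 10 + 2 i \sqrt{2}$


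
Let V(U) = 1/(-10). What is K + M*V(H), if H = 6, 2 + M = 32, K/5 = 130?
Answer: 647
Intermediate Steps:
K = 650 (K = 5*130 = 650)
M = 30 (M = -2 + 32 = 30)
V(U) = -1/10
K + M*V(H) = 650 + 30*(-1/10) = 650 - 3 = 647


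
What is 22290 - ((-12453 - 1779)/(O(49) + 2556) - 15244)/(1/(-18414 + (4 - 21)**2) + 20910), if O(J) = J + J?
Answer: 11210558448493670/502924704923 ≈ 22291.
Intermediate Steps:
O(J) = 2*J
22290 - ((-12453 - 1779)/(O(49) + 2556) - 15244)/(1/(-18414 + (4 - 21)**2) + 20910) = 22290 - ((-12453 - 1779)/(2*49 + 2556) - 15244)/(1/(-18414 + (4 - 21)**2) + 20910) = 22290 - (-14232/(98 + 2556) - 15244)/(1/(-18414 + (-17)**2) + 20910) = 22290 - (-14232/2654 - 15244)/(1/(-18414 + 289) + 20910) = 22290 - (-14232*1/2654 - 15244)/(1/(-18125) + 20910) = 22290 - (-7116/1327 - 15244)/(-1/18125 + 20910) = 22290 - (-20235904)/(1327*378993749/18125) = 22290 - (-20235904)*18125/(1327*378993749) = 22290 - 1*(-366775760000/502924704923) = 22290 + 366775760000/502924704923 = 11210558448493670/502924704923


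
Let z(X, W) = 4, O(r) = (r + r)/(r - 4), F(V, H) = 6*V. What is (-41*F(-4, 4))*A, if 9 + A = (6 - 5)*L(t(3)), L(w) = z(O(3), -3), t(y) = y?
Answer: -4920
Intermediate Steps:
O(r) = 2*r/(-4 + r) (O(r) = (2*r)/(-4 + r) = 2*r/(-4 + r))
L(w) = 4
A = -5 (A = -9 + (6 - 5)*4 = -9 + 1*4 = -9 + 4 = -5)
(-41*F(-4, 4))*A = -246*(-4)*(-5) = -41*(-24)*(-5) = 984*(-5) = -4920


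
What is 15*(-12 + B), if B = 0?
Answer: -180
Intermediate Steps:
15*(-12 + B) = 15*(-12 + 0) = 15*(-12) = -180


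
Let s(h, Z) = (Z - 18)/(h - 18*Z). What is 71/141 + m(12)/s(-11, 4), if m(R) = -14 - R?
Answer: -151642/987 ≈ -153.64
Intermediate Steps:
s(h, Z) = (-18 + Z)/(h - 18*Z)
71/141 + m(12)/s(-11, 4) = 71/141 + (-14 - 1*12)/(((18 - 1*4)/(-1*(-11) + 18*4))) = 71*(1/141) + (-14 - 12)/(((18 - 4)/(11 + 72))) = 71/141 - 26/(14/83) = 71/141 - 26/((1/83)*14) = 71/141 - 26/14/83 = 71/141 - 26*83/14 = 71/141 - 1079/7 = -151642/987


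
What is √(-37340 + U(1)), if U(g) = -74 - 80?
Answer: 3*I*√4166 ≈ 193.63*I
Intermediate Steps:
U(g) = -154
√(-37340 + U(1)) = √(-37340 - 154) = √(-37494) = 3*I*√4166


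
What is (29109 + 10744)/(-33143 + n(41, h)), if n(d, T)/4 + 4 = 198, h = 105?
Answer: -39853/32367 ≈ -1.2313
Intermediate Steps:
n(d, T) = 776 (n(d, T) = -16 + 4*198 = -16 + 792 = 776)
(29109 + 10744)/(-33143 + n(41, h)) = (29109 + 10744)/(-33143 + 776) = 39853/(-32367) = 39853*(-1/32367) = -39853/32367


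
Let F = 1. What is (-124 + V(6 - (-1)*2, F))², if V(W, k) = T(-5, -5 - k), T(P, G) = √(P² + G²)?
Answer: (124 - √61)² ≈ 13500.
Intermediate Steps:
T(P, G) = √(G² + P²)
V(W, k) = √(25 + (-5 - k)²) (V(W, k) = √((-5 - k)² + (-5)²) = √((-5 - k)² + 25) = √(25 + (-5 - k)²))
(-124 + V(6 - (-1)*2, F))² = (-124 + √(25 + (5 + 1)²))² = (-124 + √(25 + 6²))² = (-124 + √(25 + 36))² = (-124 + √61)²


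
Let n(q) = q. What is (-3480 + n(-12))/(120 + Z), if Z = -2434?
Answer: 1746/1157 ≈ 1.5091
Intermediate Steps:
(-3480 + n(-12))/(120 + Z) = (-3480 - 12)/(120 - 2434) = -3492/(-2314) = -3492*(-1/2314) = 1746/1157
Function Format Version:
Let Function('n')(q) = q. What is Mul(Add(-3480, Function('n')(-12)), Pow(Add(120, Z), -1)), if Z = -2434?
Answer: Rational(1746, 1157) ≈ 1.5091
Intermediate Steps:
Mul(Add(-3480, Function('n')(-12)), Pow(Add(120, Z), -1)) = Mul(Add(-3480, -12), Pow(Add(120, -2434), -1)) = Mul(-3492, Pow(-2314, -1)) = Mul(-3492, Rational(-1, 2314)) = Rational(1746, 1157)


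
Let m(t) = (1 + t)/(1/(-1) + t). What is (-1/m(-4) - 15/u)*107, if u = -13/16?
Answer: 70085/39 ≈ 1797.1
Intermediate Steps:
m(t) = (1 + t)/(-1 + t) (m(t) = (1 + t)/(1*(-1) + t) = (1 + t)/(-1 + t))
u = -13/16 (u = -13*1/16 = -13/16 ≈ -0.81250)
(-1/m(-4) - 15/u)*107 = (-1/((1 - 4)/(-1 - 4)) - 15/(-13/16))*107 = (-1/(-3/(-5)) - 15*(-16/13))*107 = (-1/((-⅕*(-3))) + 240/13)*107 = (-1/⅗ + 240/13)*107 = (-1*5/3 + 240/13)*107 = (-5/3 + 240/13)*107 = (655/39)*107 = 70085/39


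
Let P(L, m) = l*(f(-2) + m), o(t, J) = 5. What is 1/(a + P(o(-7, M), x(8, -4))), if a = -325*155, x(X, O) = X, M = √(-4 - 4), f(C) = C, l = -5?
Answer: -1/50405 ≈ -1.9839e-5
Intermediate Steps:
M = 2*I*√2 (M = √(-8) = 2*I*√2 ≈ 2.8284*I)
P(L, m) = 10 - 5*m (P(L, m) = -5*(-2 + m) = 10 - 5*m)
a = -50375
1/(a + P(o(-7, M), x(8, -4))) = 1/(-50375 + (10 - 5*8)) = 1/(-50375 + (10 - 40)) = 1/(-50375 - 30) = 1/(-50405) = -1/50405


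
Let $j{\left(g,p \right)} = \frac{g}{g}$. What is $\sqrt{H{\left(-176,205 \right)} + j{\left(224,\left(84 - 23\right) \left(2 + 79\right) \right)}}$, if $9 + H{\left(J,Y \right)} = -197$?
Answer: $i \sqrt{205} \approx 14.318 i$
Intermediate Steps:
$H{\left(J,Y \right)} = -206$ ($H{\left(J,Y \right)} = -9 - 197 = -206$)
$j{\left(g,p \right)} = 1$
$\sqrt{H{\left(-176,205 \right)} + j{\left(224,\left(84 - 23\right) \left(2 + 79\right) \right)}} = \sqrt{-206 + 1} = \sqrt{-205} = i \sqrt{205}$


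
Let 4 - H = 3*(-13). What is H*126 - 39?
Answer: 5379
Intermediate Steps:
H = 43 (H = 4 - 3*(-13) = 4 - 1*(-39) = 4 + 39 = 43)
H*126 - 39 = 43*126 - 39 = 5418 - 39 = 5379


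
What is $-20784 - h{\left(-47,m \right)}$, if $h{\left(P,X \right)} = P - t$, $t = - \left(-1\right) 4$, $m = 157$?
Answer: $-20733$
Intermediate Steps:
$t = 4$ ($t = \left(-1\right) \left(-4\right) = 4$)
$h{\left(P,X \right)} = -4 + P$ ($h{\left(P,X \right)} = P - 4 = -4 + P$)
$-20784 - h{\left(-47,m \right)} = -20784 - \left(-4 - 47\right) = -20784 - -51 = -20784 + 51 = -20733$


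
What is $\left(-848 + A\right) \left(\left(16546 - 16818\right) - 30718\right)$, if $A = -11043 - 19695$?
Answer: $978850140$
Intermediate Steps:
$A = -30738$ ($A = -11043 - 19695 = -30738$)
$\left(-848 + A\right) \left(\left(16546 - 16818\right) - 30718\right) = \left(-848 - 30738\right) \left(\left(16546 - 16818\right) - 30718\right) = - 31586 \left(-272 - 30718\right) = \left(-31586\right) \left(-30990\right) = 978850140$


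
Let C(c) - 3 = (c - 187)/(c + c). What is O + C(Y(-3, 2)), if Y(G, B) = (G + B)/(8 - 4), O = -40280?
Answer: -79805/2 ≈ -39903.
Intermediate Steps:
Y(G, B) = B/4 + G/4 (Y(G, B) = (B + G)/4 = (B + G)*(¼) = B/4 + G/4)
C(c) = 3 + (-187 + c)/(2*c) (C(c) = 3 + (c - 187)/(c + c) = 3 + (-187 + c)/((2*c)) = 3 + (-187 + c)*(1/(2*c)) = 3 + (-187 + c)/(2*c))
O + C(Y(-3, 2)) = -40280 + (-187 + 7*((¼)*2 + (¼)*(-3)))/(2*((¼)*2 + (¼)*(-3))) = -40280 + (-187 + 7*(½ - ¾))/(2*(½ - ¾)) = -40280 + (-187 + 7*(-¼))/(2*(-¼)) = -40280 + (½)*(-4)*(-187 - 7/4) = -40280 + (½)*(-4)*(-755/4) = -40280 + 755/2 = -79805/2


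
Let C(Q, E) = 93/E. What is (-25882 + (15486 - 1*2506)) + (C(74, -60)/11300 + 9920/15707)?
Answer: -405283592309/31414000 ≈ -12901.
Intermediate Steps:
(-25882 + (15486 - 1*2506)) + (C(74, -60)/11300 + 9920/15707) = (-25882 + (15486 - 1*2506)) + ((93/(-60))/11300 + 9920/15707) = (-25882 + (15486 - 2506)) + ((93*(-1/60))*(1/11300) + 9920*(1/15707)) = (-25882 + 12980) + (-31/20*1/11300 + 9920/15707) = -12902 + (-31/226000 + 9920/15707) = -12902 + 19835691/31414000 = -405283592309/31414000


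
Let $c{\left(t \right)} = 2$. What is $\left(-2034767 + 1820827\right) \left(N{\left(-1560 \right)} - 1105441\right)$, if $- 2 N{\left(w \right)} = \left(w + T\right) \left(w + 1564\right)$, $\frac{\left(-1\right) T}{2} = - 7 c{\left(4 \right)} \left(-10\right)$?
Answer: $235710748340$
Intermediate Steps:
$T = -280$ ($T = - 2 \left(-7\right) 2 \left(-10\right) = - 2 \left(\left(-14\right) \left(-10\right)\right) = \left(-2\right) 140 = -280$)
$N{\left(w \right)} = - \frac{\left(-280 + w\right) \left(1564 + w\right)}{2}$ ($N{\left(w \right)} = - \frac{\left(w - 280\right) \left(w + 1564\right)}{2} = - \frac{\left(-280 + w\right) \left(1564 + w\right)}{2}$)
$\left(-2034767 + 1820827\right) \left(N{\left(-1560 \right)} - 1105441\right) = \left(-2034767 + 1820827\right) \left(\left(218960 - -1001520 - \frac{\left(-1560\right)^{2}}{2}\right) - 1105441\right) = - 213940 \left(\left(218960 + 1001520 - 1216800\right) + \left(-1489796 + 384355\right)\right) = - 213940 \left(\left(218960 + 1001520 - 1216800\right) - 1105441\right) = - 213940 \left(3680 - 1105441\right) = \left(-213940\right) \left(-1101761\right) = 235710748340$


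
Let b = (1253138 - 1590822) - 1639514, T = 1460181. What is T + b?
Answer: -517017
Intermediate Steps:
b = -1977198 (b = -337684 - 1639514 = -1977198)
T + b = 1460181 - 1977198 = -517017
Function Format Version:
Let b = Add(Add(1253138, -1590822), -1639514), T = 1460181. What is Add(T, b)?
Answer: -517017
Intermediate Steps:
b = -1977198 (b = Add(-337684, -1639514) = -1977198)
Add(T, b) = Add(1460181, -1977198) = -517017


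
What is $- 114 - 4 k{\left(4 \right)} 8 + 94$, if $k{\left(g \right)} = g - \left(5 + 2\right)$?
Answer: $-10850$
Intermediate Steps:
$k{\left(g \right)} = -7 + g$ ($k{\left(g \right)} = g - 7 = -7 + g$)
$- 114 - 4 k{\left(4 \right)} 8 + 94 = - 114 - 4 \left(-7 + 4\right) 8 + 94 = - 114 \left(-4\right) \left(-3\right) 8 + 94 = - 114 \cdot 12 \cdot 8 + 94 = \left(-114\right) 96 + 94 = -10944 + 94 = -10850$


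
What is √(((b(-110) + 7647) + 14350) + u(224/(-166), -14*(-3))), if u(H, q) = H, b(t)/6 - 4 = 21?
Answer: √152561387/83 ≈ 148.81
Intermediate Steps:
b(t) = 150 (b(t) = 24 + 6*21 = 24 + 126 = 150)
√(((b(-110) + 7647) + 14350) + u(224/(-166), -14*(-3))) = √(((150 + 7647) + 14350) + 224/(-166)) = √((7797 + 14350) + 224*(-1/166)) = √(22147 - 112/83) = √(1838089/83) = √152561387/83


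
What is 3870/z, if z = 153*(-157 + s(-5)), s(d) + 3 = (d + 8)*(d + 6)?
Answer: -430/2669 ≈ -0.16111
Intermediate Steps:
s(d) = -3 + (6 + d)*(8 + d) (s(d) = -3 + (d + 8)*(d + 6) = -3 + (8 + d)*(6 + d) = -3 + (6 + d)*(8 + d))
z = -24021 (z = 153*(-157 + (45 + (-5)**2 + 14*(-5))) = 153*(-157 + (45 + 25 - 70)) = 153*(-157 + 0) = 153*(-157) = -24021)
3870/z = 3870/(-24021) = 3870*(-1/24021) = -430/2669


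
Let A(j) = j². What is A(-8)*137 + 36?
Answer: 8804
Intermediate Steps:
A(-8)*137 + 36 = (-8)²*137 + 36 = 64*137 + 36 = 8768 + 36 = 8804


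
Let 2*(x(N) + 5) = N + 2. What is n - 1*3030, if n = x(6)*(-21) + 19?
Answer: -2990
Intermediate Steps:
x(N) = -4 + N/2 (x(N) = -5 + (N + 2)/2 = -5 + (2 + N)/2 = -5 + (1 + N/2) = -4 + N/2)
n = 40 (n = (-4 + (½)*6)*(-21) + 19 = (-4 + 3)*(-21) + 19 = -1*(-21) + 19 = 21 + 19 = 40)
n - 1*3030 = 40 - 1*3030 = 40 - 3030 = -2990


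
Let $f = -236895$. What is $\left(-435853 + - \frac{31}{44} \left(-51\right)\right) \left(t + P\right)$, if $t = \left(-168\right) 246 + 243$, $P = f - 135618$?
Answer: $\frac{3965567490849}{22} \approx 1.8025 \cdot 10^{11}$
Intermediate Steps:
$P = -372513$ ($P = -236895 - 135618 = -372513$)
$t = -41085$ ($t = -41328 + 243 = -41085$)
$\left(-435853 + - \frac{31}{44} \left(-51\right)\right) \left(t + P\right) = \left(-435853 + - \frac{31}{44} \left(-51\right)\right) \left(-41085 - 372513\right) = \left(-435853 + \left(-31\right) \frac{1}{44} \left(-51\right)\right) \left(-413598\right) = \left(-435853 - - \frac{1581}{44}\right) \left(-413598\right) = \left(-435853 + \frac{1581}{44}\right) \left(-413598\right) = \left(- \frac{19175951}{44}\right) \left(-413598\right) = \frac{3965567490849}{22}$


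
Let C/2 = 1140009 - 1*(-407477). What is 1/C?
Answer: 1/3094972 ≈ 3.2310e-7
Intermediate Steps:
C = 3094972 (C = 2*(1140009 - 1*(-407477)) = 2*(1140009 + 407477) = 2*1547486 = 3094972)
1/C = 1/3094972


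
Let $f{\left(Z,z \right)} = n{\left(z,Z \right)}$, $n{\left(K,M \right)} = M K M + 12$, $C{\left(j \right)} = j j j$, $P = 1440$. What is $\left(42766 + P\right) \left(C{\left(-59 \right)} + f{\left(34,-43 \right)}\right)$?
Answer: $-11275845450$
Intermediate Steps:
$C{\left(j \right)} = j^{3}$ ($C{\left(j \right)} = j^{2} j = j^{3}$)
$n{\left(K,M \right)} = 12 + K M^{2}$ ($n{\left(K,M \right)} = K M M + 12 = K M^{2} + 12 = 12 + K M^{2}$)
$f{\left(Z,z \right)} = 12 + z Z^{2}$
$\left(42766 + P\right) \left(C{\left(-59 \right)} + f{\left(34,-43 \right)}\right) = \left(42766 + 1440\right) \left(\left(-59\right)^{3} + \left(12 - 43 \cdot 34^{2}\right)\right) = 44206 \left(-205379 + \left(12 - 49708\right)\right) = 44206 \left(-205379 - 49696\right) = 44206 \left(-255075\right) = -11275845450$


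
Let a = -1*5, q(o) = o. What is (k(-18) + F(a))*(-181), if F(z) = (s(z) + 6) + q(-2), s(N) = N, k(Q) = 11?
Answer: -1810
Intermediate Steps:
a = -5
F(z) = 4 + z (F(z) = (z + 6) - 2 = (6 + z) - 2 = 4 + z)
(k(-18) + F(a))*(-181) = (11 + (4 - 5))*(-181) = (11 - 1)*(-181) = 10*(-181) = -1810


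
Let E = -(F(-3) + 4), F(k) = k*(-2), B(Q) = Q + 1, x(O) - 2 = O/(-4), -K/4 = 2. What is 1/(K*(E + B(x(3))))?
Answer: 1/62 ≈ 0.016129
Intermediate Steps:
K = -8 (K = -4*2 = -8)
x(O) = 2 - O/4 (x(O) = 2 + O/(-4) = 2 + O*(-¼) = 2 - O/4)
B(Q) = 1 + Q
F(k) = -2*k
E = -10 (E = -(-2*(-3) + 4) = -(6 + 4) = -1*10 = -10)
1/(K*(E + B(x(3)))) = 1/(-8*(-10 + (1 + (2 - ¼*3)))) = 1/(-8*(-10 + (1 + (2 - ¾)))) = 1/(-8*(-10 + (1 + 5/4))) = 1/(-8*(-10 + 9/4)) = 1/(-8*(-31/4)) = 1/62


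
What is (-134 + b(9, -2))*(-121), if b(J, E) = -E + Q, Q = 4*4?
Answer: 14036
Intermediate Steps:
Q = 16
b(J, E) = 16 - E (b(J, E) = -E + 16 = 16 - E)
(-134 + b(9, -2))*(-121) = (-134 + (16 - 1*(-2)))*(-121) = (-134 + (16 + 2))*(-121) = (-134 + 18)*(-121) = -116*(-121) = 14036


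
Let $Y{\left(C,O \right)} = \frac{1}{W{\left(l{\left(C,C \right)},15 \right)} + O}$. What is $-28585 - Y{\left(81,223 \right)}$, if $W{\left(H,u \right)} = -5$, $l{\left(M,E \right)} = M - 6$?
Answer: $- \frac{6231531}{218} \approx -28585.0$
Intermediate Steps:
$l{\left(M,E \right)} = -6 + M$ ($l{\left(M,E \right)} = M - 6 = -6 + M$)
$Y{\left(C,O \right)} = \frac{1}{-5 + O}$
$-28585 - Y{\left(81,223 \right)} = -28585 - \frac{1}{-5 + 223} = -28585 - \frac{1}{218} = - \frac{6231531}{218}$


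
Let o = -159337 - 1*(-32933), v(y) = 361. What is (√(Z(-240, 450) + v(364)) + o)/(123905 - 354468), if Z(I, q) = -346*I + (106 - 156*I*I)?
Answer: 126404/230563 - I*√8902093/230563 ≈ 0.54824 - 0.012941*I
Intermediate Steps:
Z(I, q) = 106 - 346*I - 156*I² (Z(I, q) = -346*I + (106 - 156*I²) = 106 - 346*I - 156*I²)
o = -126404 (o = -159337 + 32933 = -126404)
(√(Z(-240, 450) + v(364)) + o)/(123905 - 354468) = (√((106 - 346*(-240) - 156*(-240)²) + 361) - 126404)/(123905 - 354468) = (√((106 + 83040 - 156*57600) + 361) - 126404)/(-230563) = (√((106 + 83040 - 8985600) + 361) - 126404)*(-1/230563) = (√(-8902454 + 361) - 126404)*(-1/230563) = (√(-8902093) - 126404)*(-1/230563) = (I*√8902093 - 126404)*(-1/230563) = (-126404 + I*√8902093)*(-1/230563) = 126404/230563 - I*√8902093/230563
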